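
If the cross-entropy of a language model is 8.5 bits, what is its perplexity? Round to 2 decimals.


Perplexity formula: PP = 2^H
H = 8.5
PP = 2^8.5
Decompose: 2^8.5 = 2^8 * 2^0.5 = 2^8 * sqrt(2)
2^8 = 256, sqrt(2) ~ 1.4142136
PP ~ 256 * 1.4142136 = 362.0386816
Rounded to 2 decimals: 362.04

362.04


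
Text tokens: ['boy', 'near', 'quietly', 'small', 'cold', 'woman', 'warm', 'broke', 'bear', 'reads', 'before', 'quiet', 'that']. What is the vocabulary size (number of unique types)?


Listing all tokens and tracking unique types:
  Token 1: 'boy' -> NEW (unique so far: 1)
  Token 2: 'near' -> NEW (unique so far: 2)
  Token 3: 'quietly' -> NEW (unique so far: 3)
  Token 4: 'small' -> NEW (unique so far: 4)
  Token 5: 'cold' -> NEW (unique so far: 5)
  Token 6: 'woman' -> NEW (unique so far: 6)
  Token 7: 'warm' -> NEW (unique so far: 7)
  Token 8: 'broke' -> NEW (unique so far: 8)
  Token 9: 'bear' -> NEW (unique so far: 9)
  Token 10: 'reads' -> NEW (unique so far: 10)
  Token 11: 'before' -> NEW (unique so far: 11)
  Token 12: 'quiet' -> NEW (unique so far: 12)
  Token 13: 'that' -> NEW (unique so far: 13)
Unique types: ('bear', 'before', 'boy', 'broke', 'cold', 'near', 'quiet', 'quietly', 'reads', 'small', 'that', 'warm', 'woman')
Vocabulary size: 13

13


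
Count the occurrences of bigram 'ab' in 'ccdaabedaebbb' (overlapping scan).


Scanning 'ccdaabedaebbb' for bigram 'ab':
  Position 0: 'cc' -> no
  Position 1: 'cd' -> no
  Position 2: 'da' -> no
  Position 3: 'aa' -> no
  Position 4: 'ab' -> MATCH
  Position 5: 'be' -> no
  Position 6: 'ed' -> no
  Position 7: 'da' -> no
  Position 8: 'ae' -> no
  Position 9: 'eb' -> no
  Position 10: 'bb' -> no
  Position 11: 'bb' -> no
Total matches: 1

1


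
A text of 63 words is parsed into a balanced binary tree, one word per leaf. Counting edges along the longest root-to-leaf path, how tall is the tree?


In a balanced binary tree with n leaves the deepest leaf is ceil(log2(n)) edges below the root.
log2(63) = 5.9773
ceil(5.9773) = 6
height (edges) = 6

6


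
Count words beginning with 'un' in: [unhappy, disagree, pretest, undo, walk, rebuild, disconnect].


Checking each word for prefix 'un':
  'unhappy' -> YES, starts with 'un' (count: 1)
  'disagree' -> no (count: 1)
  'pretest' -> no (count: 1)
  'undo' -> YES, starts with 'un' (count: 2)
  'walk' -> no (count: 2)
  'rebuild' -> no (count: 2)
  'disconnect' -> no (count: 2)
Total with prefix 'un': 2

2


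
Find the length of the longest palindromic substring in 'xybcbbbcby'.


Scanning 'xybcbbbcby' for palindromic substrings.
Substring at positions 1-9: 'ybcbbbcby'.
Check: reverse('ybcbbbcby') = 'ybcbbbcby' -> palindrome confirmed.
Neighbouring characters ('x' / '-') break symmetry, so it cannot extend further.
No longer palindromic substring exists; longest length = 9

9


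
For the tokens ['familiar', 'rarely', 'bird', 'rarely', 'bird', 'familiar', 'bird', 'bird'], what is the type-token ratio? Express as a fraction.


Tokens: 8
Unique types: ('bird', 'familiar', 'rarely') = 3
TTR = 3/8
Already in lowest terms.

3/8


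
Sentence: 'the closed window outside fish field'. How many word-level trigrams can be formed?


Word trigrams from [6] words:
  Trigram 1: (the closed window)
  Trigram 2: (closed window outside)
  Trigram 3: (window outside fish)
  Trigram 4: (outside fish field)
Total word trigrams: 6 - 2 = 4

4


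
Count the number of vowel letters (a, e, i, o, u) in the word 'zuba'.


Scanning each character of 'zuba':
  Position 1: 'z' -> consonant (running count: 0)
  Position 2: 'u' -> vowel (running count: 1)
  Position 3: 'b' -> consonant (running count: 1)
  Position 4: 'a' -> vowel (running count: 2)
Total vowels: 2

2


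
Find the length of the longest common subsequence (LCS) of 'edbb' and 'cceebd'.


DP table for LCS of 'edbb' and 'cceebd':
       c  c  e  e  b  d
    0  0  0  0  0  0  0
  e 0  0  0  1  1  1  1
  d 0  0  0  1  1  1  2
  b 0  0  0  1  1  2  2
  b 0  0  0  1  1  2  2
LCS: 'ed'
LCS length = 2

2


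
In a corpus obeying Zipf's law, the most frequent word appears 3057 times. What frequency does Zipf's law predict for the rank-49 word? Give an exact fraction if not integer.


Zipf's law: freq(rank) = f1 / rank
f1 = 3057, rank = 49
freq = 3057 / 49
GCD(3057, 49) = 1
Simplified: 3057/49

3057/49


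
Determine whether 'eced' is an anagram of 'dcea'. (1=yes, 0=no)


Sort characters of 'eced': 'cdee'
Sort characters of 'dcea': 'acde'
Sorted forms differ -> they are NOT anagrams
Result: 0

0


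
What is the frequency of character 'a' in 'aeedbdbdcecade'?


Scanning 'aeedbdbdcecade' for 'a':
  Position 0: 'a' -> MATCH (count: 1)
  Position 11: 'a' -> MATCH (count: 2)
Total occurrences of 'a': 2

2


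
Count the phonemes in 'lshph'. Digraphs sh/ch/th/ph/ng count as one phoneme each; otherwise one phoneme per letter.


Parsing 'lshph' greedily, digraphs first:
  'l' -> consonant phoneme (phonemes so far: 1)
  'sh' -> digraph (1 consonant phoneme) (phonemes so far: 2)
  'ph' -> digraph (1 consonant phoneme) (phonemes so far: 3)
Total phonemes: 3

3


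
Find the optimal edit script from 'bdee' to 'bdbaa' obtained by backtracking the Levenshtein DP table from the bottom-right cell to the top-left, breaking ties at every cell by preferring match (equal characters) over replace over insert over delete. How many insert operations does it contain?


Edit distance = 3. Backtracking from cell (4, 5) with preference match > replace > insert > delete,
then listing the resulting alignment 'bdee' -> 'bdbaa' left to right:
  Step 1: keep 'b'
  Step 2: keep 'd'
  Step 3: insert 'b' [insertion #1]
  Step 4: replace e->a
  Step 5: replace e->a
Total insertions: 1

1


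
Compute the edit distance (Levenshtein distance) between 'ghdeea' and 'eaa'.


Building DP table for s1='ghdeea' (len 6) and s2='eaa' (len 3):
       e  a  a
    0  1  2  3
  g 1  1  2  3
  h 2  2  2  3
  d 3  3  3  3
  e 4  3  4  4
  e 5  4  4  5
  a 6  5  4  4
Edit distance = dp[6][3] = 4

4


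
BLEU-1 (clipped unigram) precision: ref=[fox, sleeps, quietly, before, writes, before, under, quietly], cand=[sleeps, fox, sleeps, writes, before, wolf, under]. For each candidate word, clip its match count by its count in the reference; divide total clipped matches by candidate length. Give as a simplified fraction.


Reference word counts: {'before': 2, 'fox': 1, 'quietly': 2, 'sleeps': 1, 'under': 1, 'writes': 1}
Checking each candidate word (with clipping):
  'sleeps' -> in reference (ref count 1, used 1/1) -> match (matches: 1)
  'fox' -> in reference (ref count 1, used 1/1) -> match (matches: 2)
  'sleeps' -> ref count 1 already used up (1/1) -> clipped, no match (matches: 2)
  'writes' -> in reference (ref count 1, used 1/1) -> match (matches: 3)
  'before' -> in reference (ref count 2, used 1/2) -> match (matches: 4)
  'wolf' -> not in reference -> no match (matches: 4)
  'under' -> in reference (ref count 1, used 1/1) -> match (matches: 5)
Clipped matches: 5, Candidate length: 7
Precision = 5/7

5/7


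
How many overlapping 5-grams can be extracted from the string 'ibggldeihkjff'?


String 'ibggldeihkjff' has length L = 13.
Number of overlapping n-grams = L - n + 1
Substituting: 13 - 5 + 1 = 9

9


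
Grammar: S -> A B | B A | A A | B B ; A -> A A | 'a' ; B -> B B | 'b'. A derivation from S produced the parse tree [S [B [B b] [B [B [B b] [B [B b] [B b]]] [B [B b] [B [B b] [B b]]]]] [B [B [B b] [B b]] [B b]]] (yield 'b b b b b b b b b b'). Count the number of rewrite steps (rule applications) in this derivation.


Every bracketed nonterminal node [X ...] in the tree is produced by exactly one rule application.
Reading the tree off as a leftmost derivation:
  Step 1: S  =>  B B   (applied S -> B B)
  Step 2: B B  =>  B B B   (applied B -> B B)
  Step 3: B B B  =>  b B B   (applied B -> b)
  Step 4: b B B  =>  b B B B   (applied B -> B B)
  Step 5: b B B B  =>  b B B B B   (applied B -> B B)
  Step 6: b B B B B  =>  b b B B B   (applied B -> b)
  Step 7: b b B B B  =>  b b B B B B   (applied B -> B B)
  Step 8: b b B B B B  =>  b b b B B B   (applied B -> b)
  Step 9: b b b B B B  =>  b b b b B B   (applied B -> b)
  Step 10: b b b b B B  =>  b b b b B B B   (applied B -> B B)
  Step 11: b b b b B B B  =>  b b b b b B B   (applied B -> b)
  Step 12: b b b b b B B  =>  b b b b b B B B   (applied B -> B B)
  Step 13: b b b b b B B B  =>  b b b b b b B B   (applied B -> b)
  Step 14: b b b b b b B B  =>  b b b b b b b B   (applied B -> b)
  Step 15: b b b b b b b B  =>  b b b b b b b B B   (applied B -> B B)
  Step 16: b b b b b b b B B  =>  b b b b b b b B B B   (applied B -> B B)
  Step 17: b b b b b b b B B B  =>  b b b b b b b b B B   (applied B -> b)
  Step 18: b b b b b b b b B B  =>  b b b b b b b b b B   (applied B -> b)
  Step 19: b b b b b b b b b B  =>  b b b b b b b b b b   (applied B -> b)
Final yield: b b b b b b b b b b
Total rewrite steps: 19

19


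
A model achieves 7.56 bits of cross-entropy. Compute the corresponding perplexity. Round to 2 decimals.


Perplexity formula: PP = 2^H
H = 7.56
PP = 2^7.56
Decompose: 2^7.56 = 2^7 * 2^0.56
2^7 = 128, 2^0.56 ~ 1.4742692
PP ~ 128 * 1.4742692 = 188.7064576
Rounded to 2 decimals: 188.71

188.71


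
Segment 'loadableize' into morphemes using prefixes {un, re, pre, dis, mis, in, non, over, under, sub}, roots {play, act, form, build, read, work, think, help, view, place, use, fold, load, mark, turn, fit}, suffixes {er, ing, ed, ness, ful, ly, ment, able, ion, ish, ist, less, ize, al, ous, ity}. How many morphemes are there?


Segmenting 'loadableize' against the inventory:
  'load' -> root (morpheme 1)
  'able' -> suffix (morpheme 2)
  'ize' -> suffix (morpheme 3)
Total morphemes: 3

3


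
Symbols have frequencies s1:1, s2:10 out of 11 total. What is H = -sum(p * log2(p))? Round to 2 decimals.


Computing entropy H = -sum(p_i * log2(p_i)):
  s1: p = 1/11 = 0.0909, -p*log2(p) = 0.3145
  s2: p = 10/11 = 0.9091, -p*log2(p) = 0.1250
H = sum of terms = 0.4395
Rounded to 2 decimals: 0.44

0.44


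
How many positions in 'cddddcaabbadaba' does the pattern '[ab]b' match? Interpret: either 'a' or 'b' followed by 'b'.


Pattern: [ab]b means either 'a' or 'b' followed by 'b'.
Scanning 'cddddcaabbadaba' position-by-position:
  Pos 0: window 'cd' -> no
  Pos 1: window 'dd' -> no
  Pos 2: window 'dd' -> no
  Pos 3: window 'dd' -> no
  Pos 4: window 'dc' -> no
  Pos 5: window 'ca' -> no
  Pos 6: window 'aa' -> no
  Pos 7: window 'ab' -> MATCH
  Pos 8: window 'bb' -> MATCH
  Pos 9: window 'ba' -> no
  Pos 10: window 'ad' -> no
  Pos 11: window 'da' -> no
  Pos 12: window 'ab' -> MATCH
  Pos 13: window 'ba' -> no
  Pos 14: window 'a' -> no
Total matches: 3

3


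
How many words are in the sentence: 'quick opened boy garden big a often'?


Counting words by splitting on spaces:
  Word 1: 'quick'
  Word 2: 'opened'
  Word 3: 'boy'
  Word 4: 'garden'
  Word 5: 'big'
  Word 6: 'a'
  Word 7: 'often'
Total words: 7

7


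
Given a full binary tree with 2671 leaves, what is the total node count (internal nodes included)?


Leaf nodes (terminals): 2671
Internal nodes = n - 1 = 2671 - 1 = 2670
Total = leaves + internal = 2671 + 2670 = 5341

5341


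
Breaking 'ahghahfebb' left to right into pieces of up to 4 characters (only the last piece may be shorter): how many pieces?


'ahghahfebb' has 10 characters.
Chunking with max size 4:
  Chunk 1: 'ahgh' (positions 0-3)
  Chunk 2: 'ahfe' (positions 4-7)
  Chunk 3: 'bb' (positions 8-9)
Total chunks: ceil(10 / 4) = 3

3


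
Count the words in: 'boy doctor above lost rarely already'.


Counting words by splitting on spaces:
  Word 1: 'boy'
  Word 2: 'doctor'
  Word 3: 'above'
  Word 4: 'lost'
  Word 5: 'rarely'
  Word 6: 'already'
Total words: 6

6


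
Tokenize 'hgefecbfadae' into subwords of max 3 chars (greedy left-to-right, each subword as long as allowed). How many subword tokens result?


'hgefecbfadae' has 12 characters.
Chunking with max size 3:
  Chunk 1: 'hge' (positions 0-2)
  Chunk 2: 'fec' (positions 3-5)
  Chunk 3: 'bfa' (positions 6-8)
  Chunk 4: 'dae' (positions 9-11)
Total chunks: ceil(12 / 3) = 4

4


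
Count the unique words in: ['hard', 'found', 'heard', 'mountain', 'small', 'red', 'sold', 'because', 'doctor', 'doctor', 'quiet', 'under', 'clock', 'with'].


Listing all tokens and tracking unique types:
  Token 1: 'hard' -> NEW (unique so far: 1)
  Token 2: 'found' -> NEW (unique so far: 2)
  Token 3: 'heard' -> NEW (unique so far: 3)
  Token 4: 'mountain' -> NEW (unique so far: 4)
  Token 5: 'small' -> NEW (unique so far: 5)
  Token 6: 'red' -> NEW (unique so far: 6)
  Token 7: 'sold' -> NEW (unique so far: 7)
  Token 8: 'because' -> NEW (unique so far: 8)
  Token 9: 'doctor' -> NEW (unique so far: 9)
  Token 10: 'doctor' -> duplicate (unique so far: 9)
  Token 11: 'quiet' -> NEW (unique so far: 10)
  Token 12: 'under' -> NEW (unique so far: 11)
  Token 13: 'clock' -> NEW (unique so far: 12)
  Token 14: 'with' -> NEW (unique so far: 13)
Unique types: ('because', 'clock', 'doctor', 'found', 'hard', 'heard', 'mountain', 'quiet', 'red', 'small', 'sold', 'under', 'with')
Vocabulary size: 13

13


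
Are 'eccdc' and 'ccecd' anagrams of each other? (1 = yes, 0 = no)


Sort characters of 'eccdc': 'cccde'
Sort characters of 'ccecd': 'cccde'
Sorted forms match -> they ARE anagrams
Result: 1

1


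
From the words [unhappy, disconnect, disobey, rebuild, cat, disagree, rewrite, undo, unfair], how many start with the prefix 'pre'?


Checking each word for prefix 'pre':
  'unhappy' -> no (count: 0)
  'disconnect' -> no (count: 0)
  'disobey' -> no (count: 0)
  'rebuild' -> no (count: 0)
  'cat' -> no (count: 0)
  'disagree' -> no (count: 0)
  'rewrite' -> no (count: 0)
  'undo' -> no (count: 0)
  'unfair' -> no (count: 0)
Total with prefix 'pre': 0

0


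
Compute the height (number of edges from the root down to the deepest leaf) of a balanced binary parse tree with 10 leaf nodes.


In a balanced binary tree with n leaves the deepest leaf is ceil(log2(n)) edges below the root.
log2(10) = 3.3219
ceil(3.3219) = 4
height (edges) = 4

4


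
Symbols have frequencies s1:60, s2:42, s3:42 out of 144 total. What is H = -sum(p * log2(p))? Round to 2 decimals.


Computing entropy H = -sum(p_i * log2(p_i)):
  s1: p = 60/144 = 0.4167, -p*log2(p) = 0.5263
  s2: p = 42/144 = 0.2917, -p*log2(p) = 0.5185
  s3: p = 42/144 = 0.2917, -p*log2(p) = 0.5185
H = sum of terms = 1.5633
Rounded to 2 decimals: 1.56

1.56


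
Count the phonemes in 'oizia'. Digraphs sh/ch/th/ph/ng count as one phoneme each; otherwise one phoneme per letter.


Parsing 'oizia' greedily, digraphs first:
  'o' -> vowel phoneme (phonemes so far: 1)
  'i' -> vowel phoneme (phonemes so far: 2)
  'z' -> consonant phoneme (phonemes so far: 3)
  'i' -> vowel phoneme (phonemes so far: 4)
  'a' -> vowel phoneme (phonemes so far: 5)
Total phonemes: 5

5


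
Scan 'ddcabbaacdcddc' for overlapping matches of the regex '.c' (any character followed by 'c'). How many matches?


Pattern: .c means any character followed by 'c'.
Scanning 'ddcabbaacdcddc' position-by-position:
  Pos 0: window 'dd' -> no
  Pos 1: window 'dc' -> MATCH
  Pos 2: window 'ca' -> no
  Pos 3: window 'ab' -> no
  Pos 4: window 'bb' -> no
  Pos 5: window 'ba' -> no
  Pos 6: window 'aa' -> no
  Pos 7: window 'ac' -> MATCH
  Pos 8: window 'cd' -> no
  Pos 9: window 'dc' -> MATCH
  Pos 10: window 'cd' -> no
  Pos 11: window 'dd' -> no
  Pos 12: window 'dc' -> MATCH
  Pos 13: window 'c' -> no
Total matches: 4

4


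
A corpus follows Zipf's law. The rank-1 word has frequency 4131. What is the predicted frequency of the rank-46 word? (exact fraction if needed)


Zipf's law: freq(rank) = f1 / rank
f1 = 4131, rank = 46
freq = 4131 / 46
GCD(4131, 46) = 1
Simplified: 4131/46

4131/46


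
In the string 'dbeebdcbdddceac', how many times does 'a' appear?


Scanning 'dbeebdcbdddceac' for 'a':
  Position 13: 'a' -> MATCH (count: 1)
Total occurrences of 'a': 1

1


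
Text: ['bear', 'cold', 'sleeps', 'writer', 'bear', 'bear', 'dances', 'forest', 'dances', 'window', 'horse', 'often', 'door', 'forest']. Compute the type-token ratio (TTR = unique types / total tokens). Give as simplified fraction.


Tokens: 14
Unique types: ('bear', 'cold', 'dances', 'door', 'forest', 'horse', 'often', 'sleeps', 'window', 'writer') = 10
TTR = 10/14
Simplify: divide both by 2 -> 5/7
TTR = 5/7

5/7


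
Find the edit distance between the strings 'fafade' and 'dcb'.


Building DP table for s1='fafade' (len 6) and s2='dcb' (len 3):
       d  c  b
    0  1  2  3
  f 1  1  2  3
  a 2  2  2  3
  f 3  3  3  3
  a 4  4  4  4
  d 5  4  5  5
  e 6  5  5  6
Edit distance = dp[6][3] = 6

6


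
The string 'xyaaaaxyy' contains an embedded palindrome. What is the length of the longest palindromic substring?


Scanning 'xyaaaaxyy' for palindromic substrings.
Substring at positions 2-5: 'aaaa'.
Check: reverse('aaaa') = 'aaaa' -> palindrome confirmed.
Neighbouring characters ('y' / 'x') break symmetry, so it cannot extend further.
No longer palindromic substring exists; longest length = 4

4


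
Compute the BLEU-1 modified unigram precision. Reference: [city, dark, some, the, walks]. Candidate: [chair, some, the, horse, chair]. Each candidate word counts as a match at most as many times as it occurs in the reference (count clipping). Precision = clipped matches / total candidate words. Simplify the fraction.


Reference word counts: {'city': 1, 'dark': 1, 'some': 1, 'the': 1, 'walks': 1}
Checking each candidate word (with clipping):
  'chair' -> not in reference -> no match (matches: 0)
  'some' -> in reference (ref count 1, used 1/1) -> match (matches: 1)
  'the' -> in reference (ref count 1, used 1/1) -> match (matches: 2)
  'horse' -> not in reference -> no match (matches: 2)
  'chair' -> not in reference -> no match (matches: 2)
Clipped matches: 2, Candidate length: 5
Precision = 2/5

2/5


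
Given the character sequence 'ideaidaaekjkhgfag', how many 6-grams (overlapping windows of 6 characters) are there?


String 'ideaidaaekjkhgfag' has length L = 17.
Number of overlapping n-grams = L - n + 1
Substituting: 17 - 6 + 1 = 12

12


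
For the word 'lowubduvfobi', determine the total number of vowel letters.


Scanning each character of 'lowubduvfobi':
  Position 1: 'l' -> consonant (running count: 0)
  Position 2: 'o' -> vowel (running count: 1)
  Position 3: 'w' -> consonant (running count: 1)
  Position 4: 'u' -> vowel (running count: 2)
  Position 5: 'b' -> consonant (running count: 2)
  Position 6: 'd' -> consonant (running count: 2)
  Position 7: 'u' -> vowel (running count: 3)
  Position 8: 'v' -> consonant (running count: 3)
  Position 9: 'f' -> consonant (running count: 3)
  Position 10: 'o' -> vowel (running count: 4)
  Position 11: 'b' -> consonant (running count: 4)
  Position 12: 'i' -> vowel (running count: 5)
Total vowels: 5

5


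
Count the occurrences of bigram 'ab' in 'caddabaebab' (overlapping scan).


Scanning 'caddabaebab' for bigram 'ab':
  Position 0: 'ca' -> no
  Position 1: 'ad' -> no
  Position 2: 'dd' -> no
  Position 3: 'da' -> no
  Position 4: 'ab' -> MATCH
  Position 5: 'ba' -> no
  Position 6: 'ae' -> no
  Position 7: 'eb' -> no
  Position 8: 'ba' -> no
  Position 9: 'ab' -> MATCH
Total matches: 2

2


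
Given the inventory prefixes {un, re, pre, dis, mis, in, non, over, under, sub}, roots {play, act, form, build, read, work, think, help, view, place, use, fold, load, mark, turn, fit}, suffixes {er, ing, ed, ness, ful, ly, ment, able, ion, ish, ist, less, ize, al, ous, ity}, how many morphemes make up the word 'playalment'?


Segmenting 'playalment' against the inventory:
  'play' -> root (morpheme 1)
  'al' -> suffix (morpheme 2)
  'ment' -> suffix (morpheme 3)
Total morphemes: 3

3


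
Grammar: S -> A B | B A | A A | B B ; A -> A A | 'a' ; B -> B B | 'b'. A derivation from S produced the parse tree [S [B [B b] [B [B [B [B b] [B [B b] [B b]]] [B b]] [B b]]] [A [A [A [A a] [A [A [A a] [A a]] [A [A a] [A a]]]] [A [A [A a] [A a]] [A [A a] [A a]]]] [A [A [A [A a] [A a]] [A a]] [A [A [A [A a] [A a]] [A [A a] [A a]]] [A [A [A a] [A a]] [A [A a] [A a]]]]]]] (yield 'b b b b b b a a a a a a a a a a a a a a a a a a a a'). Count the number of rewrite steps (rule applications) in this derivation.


Every bracketed nonterminal node [X ...] in the tree is produced by exactly one rule application.
Reading the tree off as a leftmost derivation:
  Step 1: S  =>  B A   (applied S -> B A)
  Step 2: B A  =>  B B A   (applied B -> B B)
  Step 3: B B A  =>  b B A   (applied B -> b)
  Step 4: b B A  =>  b B B A   (applied B -> B B)
  Step 5: b B B A  =>  b B B B A   (applied B -> B B)
  Step 6: b B B B A  =>  b B B B B A   (applied B -> B B)
  Step 7: b B B B B A  =>  b b B B B A   (applied B -> b)
  Step 8: b b B B B A  =>  b b B B B B A   (applied B -> B B)
  Step 9: b b B B B B A  =>  b b b B B B A   (applied B -> b)
  Step 10: b b b B B B A  =>  b b b b B B A   (applied B -> b)
  Step 11: b b b b B B A  =>  b b b b b B A   (applied B -> b)
  Step 12: b b b b b B A  =>  b b b b b b A   (applied B -> b)
  Step 13: b b b b b b A  =>  b b b b b b A A   (applied A -> A A)
  Step 14: b b b b b b A A  =>  b b b b b b A A A   (applied A -> A A)
  Step 15: b b b b b b A A A  =>  b b b b b b A A A A   (applied A -> A A)
  Step 16: b b b b b b A A A A  =>  b b b b b b a A A A   (applied A -> a)
  Step 17: b b b b b b a A A A  =>  b b b b b b a A A A A   (applied A -> A A)
  Step 18: b b b b b b a A A A A  =>  b b b b b b a A A A A A   (applied A -> A A)
  Step 19: b b b b b b a A A A A A  =>  b b b b b b a a A A A A   (applied A -> a)
  Step 20: b b b b b b a a A A A A  =>  b b b b b b a a a A A A   (applied A -> a)
  Step 21: b b b b b b a a a A A A  =>  b b b b b b a a a A A A A   (applied A -> A A)
  Step 22: b b b b b b a a a A A A A  =>  b b b b b b a a a a A A A   (applied A -> a)
  Step 23: b b b b b b a a a a A A A  =>  b b b b b b a a a a a A A   (applied A -> a)
  Step 24: b b b b b b a a a a a A A  =>  b b b b b b a a a a a A A A   (applied A -> A A)
  Step 25: b b b b b b a a a a a A A A  =>  b b b b b b a a a a a A A A A   (applied A -> A A)
  Step 26: b b b b b b a a a a a A A A A  =>  b b b b b b a a a a a a A A A   (applied A -> a)
  Step 27: b b b b b b a a a a a a A A A  =>  b b b b b b a a a a a a a A A   (applied A -> a)
  Step 28: b b b b b b a a a a a a a A A  =>  b b b b b b a a a a a a a A A A   (applied A -> A A)
  Step 29: b b b b b b a a a a a a a A A A  =>  b b b b b b a a a a a a a a A A   (applied A -> a)
  Step 30: b b b b b b a a a a a a a a A A  =>  b b b b b b a a a a a a a a a A   (applied A -> a)
  Step 31: b b b b b b a a a a a a a a a A  =>  b b b b b b a a a a a a a a a A A   (applied A -> A A)
  Step 32: b b b b b b a a a a a a a a a A A  =>  b b b b b b a a a a a a a a a A A A   (applied A -> A A)
  Step 33: b b b b b b a a a a a a a a a A A A  =>  b b b b b b a a a a a a a a a A A A A   (applied A -> A A)
  Step 34: b b b b b b a a a a a a a a a A A A A  =>  b b b b b b a a a a a a a a a a A A A   (applied A -> a)
  Step 35: b b b b b b a a a a a a a a a a A A A  =>  b b b b b b a a a a a a a a a a a A A   (applied A -> a)
  Step 36: b b b b b b a a a a a a a a a a a A A  =>  b b b b b b a a a a a a a a a a a a A   (applied A -> a)
  Step 37: b b b b b b a a a a a a a a a a a a A  =>  b b b b b b a a a a a a a a a a a a A A   (applied A -> A A)
  Step 38: b b b b b b a a a a a a a a a a a a A A  =>  b b b b b b a a a a a a a a a a a a A A A   (applied A -> A A)
  Step 39: b b b b b b a a a a a a a a a a a a A A A  =>  b b b b b b a a a a a a a a a a a a A A A A   (applied A -> A A)
  Step 40: b b b b b b a a a a a a a a a a a a A A A A  =>  b b b b b b a a a a a a a a a a a a a A A A   (applied A -> a)
  Step 41: b b b b b b a a a a a a a a a a a a a A A A  =>  b b b b b b a a a a a a a a a a a a a a A A   (applied A -> a)
  Step 42: b b b b b b a a a a a a a a a a a a a a A A  =>  b b b b b b a a a a a a a a a a a a a a A A A   (applied A -> A A)
  Step 43: b b b b b b a a a a a a a a a a a a a a A A A  =>  b b b b b b a a a a a a a a a a a a a a a A A   (applied A -> a)
  Step 44: b b b b b b a a a a a a a a a a a a a a a A A  =>  b b b b b b a a a a a a a a a a a a a a a a A   (applied A -> a)
  Step 45: b b b b b b a a a a a a a a a a a a a a a a A  =>  b b b b b b a a a a a a a a a a a a a a a a A A   (applied A -> A A)
  Step 46: b b b b b b a a a a a a a a a a a a a a a a A A  =>  b b b b b b a a a a a a a a a a a a a a a a A A A   (applied A -> A A)
  Step 47: b b b b b b a a a a a a a a a a a a a a a a A A A  =>  b b b b b b a a a a a a a a a a a a a a a a a A A   (applied A -> a)
  Step 48: b b b b b b a a a a a a a a a a a a a a a a a A A  =>  b b b b b b a a a a a a a a a a a a a a a a a a A   (applied A -> a)
  Step 49: b b b b b b a a a a a a a a a a a a a a a a a a A  =>  b b b b b b a a a a a a a a a a a a a a a a a a A A   (applied A -> A A)
  Step 50: b b b b b b a a a a a a a a a a a a a a a a a a A A  =>  b b b b b b a a a a a a a a a a a a a a a a a a a A   (applied A -> a)
  Step 51: b b b b b b a a a a a a a a a a a a a a a a a a a A  =>  b b b b b b a a a a a a a a a a a a a a a a a a a a   (applied A -> a)
Final yield: b b b b b b a a a a a a a a a a a a a a a a a a a a
Total rewrite steps: 51

51


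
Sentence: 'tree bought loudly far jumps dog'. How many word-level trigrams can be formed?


Word trigrams from [6] words:
  Trigram 1: (tree bought loudly)
  Trigram 2: (bought loudly far)
  Trigram 3: (loudly far jumps)
  Trigram 4: (far jumps dog)
Total word trigrams: 6 - 2 = 4

4


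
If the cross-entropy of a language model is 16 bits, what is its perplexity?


Perplexity formula: PP = 2^H
H = 16
PP = 2^16
PP = 2^16 = 65536

65536


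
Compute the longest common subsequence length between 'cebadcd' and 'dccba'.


DP table for LCS of 'cebadcd' and 'dccba':
       d  c  c  b  a
    0  0  0  0  0  0
  c 0  0  1  1  1  1
  e 0  0  1  1  1  1
  b 0  0  1  1  2  2
  a 0  0  1  1  2  3
  d 0  1  1  1  2  3
  c 0  1  2  2  2  3
  d 0  1  2  2  2  3
LCS: 'cba'
LCS length = 3

3


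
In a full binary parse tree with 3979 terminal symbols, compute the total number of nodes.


Leaf nodes (terminals): 3979
Internal nodes = n - 1 = 3979 - 1 = 3978
Total = leaves + internal = 3979 + 3978 = 7957

7957


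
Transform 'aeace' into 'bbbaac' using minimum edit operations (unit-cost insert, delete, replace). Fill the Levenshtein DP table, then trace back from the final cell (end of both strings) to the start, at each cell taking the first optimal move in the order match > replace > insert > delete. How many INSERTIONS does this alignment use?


Edit distance = 5. Backtracking from cell (5, 6) with preference match > replace > insert > delete,
then listing the resulting alignment 'aeace' -> 'bbbaac' left to right:
  Step 1: insert 'b' [insertion #1]
  Step 2: replace a->b
  Step 3: replace e->b
  Step 4: keep 'a'
  Step 5: replace c->a
  Step 6: replace e->c
Total insertions: 1

1


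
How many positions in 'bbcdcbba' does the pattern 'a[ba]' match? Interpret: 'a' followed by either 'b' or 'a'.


Pattern: a[ba] means 'a' followed by either 'b' or 'a'.
Scanning 'bbcdcbba' position-by-position:
  Pos 0: window 'bb' -> no
  Pos 1: window 'bc' -> no
  Pos 2: window 'cd' -> no
  Pos 3: window 'dc' -> no
  Pos 4: window 'cb' -> no
  Pos 5: window 'bb' -> no
  Pos 6: window 'ba' -> no
  Pos 7: window 'a' -> no
Total matches: 0

0


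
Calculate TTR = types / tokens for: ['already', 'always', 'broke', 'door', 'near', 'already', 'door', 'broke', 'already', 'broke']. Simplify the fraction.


Tokens: 10
Unique types: ('already', 'always', 'broke', 'door', 'near') = 5
TTR = 5/10
Simplify: divide both by 5 -> 1/2
TTR = 1/2

1/2


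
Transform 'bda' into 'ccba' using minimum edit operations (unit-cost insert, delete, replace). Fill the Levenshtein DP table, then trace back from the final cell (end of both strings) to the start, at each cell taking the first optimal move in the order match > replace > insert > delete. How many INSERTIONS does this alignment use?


Edit distance = 3. Backtracking from cell (3, 4) with preference match > replace > insert > delete,
then listing the resulting alignment 'bda' -> 'ccba' left to right:
  Step 1: insert 'c' [insertion #1]
  Step 2: replace b->c
  Step 3: replace d->b
  Step 4: keep 'a'
Total insertions: 1

1


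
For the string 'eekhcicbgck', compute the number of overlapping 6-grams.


String 'eekhcicbgck' has length L = 11.
Number of overlapping n-grams = L - n + 1
Substituting: 11 - 6 + 1 = 6

6


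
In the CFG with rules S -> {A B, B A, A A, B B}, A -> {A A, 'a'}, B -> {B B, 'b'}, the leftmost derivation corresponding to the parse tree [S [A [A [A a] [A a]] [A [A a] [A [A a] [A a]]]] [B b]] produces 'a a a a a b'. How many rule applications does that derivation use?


Every bracketed nonterminal node [X ...] in the tree is produced by exactly one rule application.
Reading the tree off as a leftmost derivation:
  Step 1: S  =>  A B   (applied S -> A B)
  Step 2: A B  =>  A A B   (applied A -> A A)
  Step 3: A A B  =>  A A A B   (applied A -> A A)
  Step 4: A A A B  =>  a A A B   (applied A -> a)
  Step 5: a A A B  =>  a a A B   (applied A -> a)
  Step 6: a a A B  =>  a a A A B   (applied A -> A A)
  Step 7: a a A A B  =>  a a a A B   (applied A -> a)
  Step 8: a a a A B  =>  a a a A A B   (applied A -> A A)
  Step 9: a a a A A B  =>  a a a a A B   (applied A -> a)
  Step 10: a a a a A B  =>  a a a a a B   (applied A -> a)
  Step 11: a a a a a B  =>  a a a a a b   (applied B -> b)
Final yield: a a a a a b
Total rewrite steps: 11

11


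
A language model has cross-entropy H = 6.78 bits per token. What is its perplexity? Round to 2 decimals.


Perplexity formula: PP = 2^H
H = 6.78
PP = 2^6.78
Decompose: 2^6.78 = 2^6 * 2^0.78
2^6 = 64, 2^0.78 ~ 1.7171309
PP ~ 64 * 1.7171309 = 109.8963776
Rounded to 2 decimals: 109.90

109.90


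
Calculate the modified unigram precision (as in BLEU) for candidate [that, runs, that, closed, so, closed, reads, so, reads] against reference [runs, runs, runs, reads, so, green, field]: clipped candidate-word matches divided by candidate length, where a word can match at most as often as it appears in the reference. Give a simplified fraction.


Reference word counts: {'field': 1, 'green': 1, 'reads': 1, 'runs': 3, 'so': 1}
Checking each candidate word (with clipping):
  'that' -> not in reference -> no match (matches: 0)
  'runs' -> in reference (ref count 3, used 1/3) -> match (matches: 1)
  'that' -> not in reference -> no match (matches: 1)
  'closed' -> not in reference -> no match (matches: 1)
  'so' -> in reference (ref count 1, used 1/1) -> match (matches: 2)
  'closed' -> not in reference -> no match (matches: 2)
  'reads' -> in reference (ref count 1, used 1/1) -> match (matches: 3)
  'so' -> ref count 1 already used up (1/1) -> clipped, no match (matches: 3)
  'reads' -> ref count 1 already used up (1/1) -> clipped, no match (matches: 3)
Clipped matches: 3, Candidate length: 9
Precision = 3/9 = 1/3

1/3


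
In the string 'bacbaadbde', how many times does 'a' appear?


Scanning 'bacbaadbde' for 'a':
  Position 1: 'a' -> MATCH (count: 1)
  Position 4: 'a' -> MATCH (count: 2)
  Position 5: 'a' -> MATCH (count: 3)
Total occurrences of 'a': 3

3


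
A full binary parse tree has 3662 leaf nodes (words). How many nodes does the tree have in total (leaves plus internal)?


Leaf nodes (terminals): 3662
Internal nodes = n - 1 = 3662 - 1 = 3661
Total = leaves + internal = 3662 + 3661 = 7323

7323


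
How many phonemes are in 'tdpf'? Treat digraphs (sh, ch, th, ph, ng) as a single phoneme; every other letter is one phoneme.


Parsing 'tdpf' greedily, digraphs first:
  't' -> consonant phoneme (phonemes so far: 1)
  'd' -> consonant phoneme (phonemes so far: 2)
  'p' -> consonant phoneme (phonemes so far: 3)
  'f' -> consonant phoneme (phonemes so far: 4)
Total phonemes: 4

4


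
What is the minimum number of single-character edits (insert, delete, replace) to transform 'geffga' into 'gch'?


Building DP table for s1='geffga' (len 6) and s2='gch' (len 3):
       g  c  h
    0  1  2  3
  g 1  0  1  2
  e 2  1  1  2
  f 3  2  2  2
  f 4  3  3  3
  g 5  4  4  4
  a 6  5  5  5
Edit distance = dp[6][3] = 5

5


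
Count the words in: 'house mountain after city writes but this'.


Counting words by splitting on spaces:
  Word 1: 'house'
  Word 2: 'mountain'
  Word 3: 'after'
  Word 4: 'city'
  Word 5: 'writes'
  Word 6: 'but'
  Word 7: 'this'
Total words: 7

7


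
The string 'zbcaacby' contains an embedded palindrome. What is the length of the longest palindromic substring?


Scanning 'zbcaacby' for palindromic substrings.
Substring at positions 1-6: 'bcaacb'.
Check: reverse('bcaacb') = 'bcaacb' -> palindrome confirmed.
Neighbouring characters ('z' / 'y') break symmetry, so it cannot extend further.
No longer palindromic substring exists; longest length = 6

6


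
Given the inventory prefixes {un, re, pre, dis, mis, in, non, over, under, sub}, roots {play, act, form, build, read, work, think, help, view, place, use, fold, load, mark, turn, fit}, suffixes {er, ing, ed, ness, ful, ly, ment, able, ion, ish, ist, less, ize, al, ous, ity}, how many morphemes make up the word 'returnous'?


Segmenting 'returnous' against the inventory:
  're' -> prefix (morpheme 1)
  'turn' -> root (morpheme 2)
  'ous' -> suffix (morpheme 3)
Total morphemes: 3

3


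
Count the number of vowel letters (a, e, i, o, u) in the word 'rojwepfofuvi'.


Scanning each character of 'rojwepfofuvi':
  Position 1: 'r' -> consonant (running count: 0)
  Position 2: 'o' -> vowel (running count: 1)
  Position 3: 'j' -> consonant (running count: 1)
  Position 4: 'w' -> consonant (running count: 1)
  Position 5: 'e' -> vowel (running count: 2)
  Position 6: 'p' -> consonant (running count: 2)
  Position 7: 'f' -> consonant (running count: 2)
  Position 8: 'o' -> vowel (running count: 3)
  Position 9: 'f' -> consonant (running count: 3)
  Position 10: 'u' -> vowel (running count: 4)
  Position 11: 'v' -> consonant (running count: 4)
  Position 12: 'i' -> vowel (running count: 5)
Total vowels: 5

5


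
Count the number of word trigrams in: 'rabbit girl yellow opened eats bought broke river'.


Word trigrams from [8] words:
  Trigram 1: (rabbit girl yellow)
  Trigram 2: (girl yellow opened)
  Trigram 3: (yellow opened eats)
  Trigram 4: (opened eats bought)
  Trigram 5: (eats bought broke)
  Trigram 6: (bought broke river)
Total word trigrams: 8 - 2 = 6

6


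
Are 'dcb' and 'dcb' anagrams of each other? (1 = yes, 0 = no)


Sort characters of 'dcb': 'bcd'
Sort characters of 'dcb': 'bcd'
Sorted forms match -> they ARE anagrams
Result: 1

1


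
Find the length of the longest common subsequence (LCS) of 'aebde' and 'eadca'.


DP table for LCS of 'aebde' and 'eadca':
       e  a  d  c  a
    0  0  0  0  0  0
  a 0  0  1  1  1  1
  e 0  1  1  1  1  1
  b 0  1  1  1  1  1
  d 0  1  1  2  2  2
  e 0  1  1  2  2  2
LCS: 'ad'
LCS length = 2

2


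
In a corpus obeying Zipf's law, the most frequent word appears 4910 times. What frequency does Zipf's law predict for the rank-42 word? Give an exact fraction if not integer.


Zipf's law: freq(rank) = f1 / rank
f1 = 4910, rank = 42
freq = 4910 / 42
GCD(4910, 42) = 2
Simplified: 2455/21

2455/21


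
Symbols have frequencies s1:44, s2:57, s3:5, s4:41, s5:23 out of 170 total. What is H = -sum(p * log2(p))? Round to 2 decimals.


Computing entropy H = -sum(p_i * log2(p_i)):
  s1: p = 44/170 = 0.2588, -p*log2(p) = 0.5047
  s2: p = 57/170 = 0.3353, -p*log2(p) = 0.5286
  s3: p = 5/170 = 0.0294, -p*log2(p) = 0.1496
  s4: p = 41/170 = 0.2412, -p*log2(p) = 0.4949
  s5: p = 23/170 = 0.1353, -p*log2(p) = 0.3904
H = sum of terms = 2.0682
Rounded to 2 decimals: 2.07

2.07


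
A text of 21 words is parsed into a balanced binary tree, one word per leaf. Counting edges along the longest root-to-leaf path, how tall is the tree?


In a balanced binary tree with n leaves the deepest leaf is ceil(log2(n)) edges below the root.
log2(21) = 4.3923
ceil(4.3923) = 5
height (edges) = 5

5


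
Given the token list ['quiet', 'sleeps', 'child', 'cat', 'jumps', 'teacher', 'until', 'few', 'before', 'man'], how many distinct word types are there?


Listing all tokens and tracking unique types:
  Token 1: 'quiet' -> NEW (unique so far: 1)
  Token 2: 'sleeps' -> NEW (unique so far: 2)
  Token 3: 'child' -> NEW (unique so far: 3)
  Token 4: 'cat' -> NEW (unique so far: 4)
  Token 5: 'jumps' -> NEW (unique so far: 5)
  Token 6: 'teacher' -> NEW (unique so far: 6)
  Token 7: 'until' -> NEW (unique so far: 7)
  Token 8: 'few' -> NEW (unique so far: 8)
  Token 9: 'before' -> NEW (unique so far: 9)
  Token 10: 'man' -> NEW (unique so far: 10)
Unique types: ('before', 'cat', 'child', 'few', 'jumps', 'man', 'quiet', 'sleeps', 'teacher', 'until')
Vocabulary size: 10

10


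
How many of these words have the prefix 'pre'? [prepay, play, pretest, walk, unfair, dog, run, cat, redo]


Checking each word for prefix 'pre':
  'prepay' -> YES, starts with 'pre' (count: 1)
  'play' -> no (count: 1)
  'pretest' -> YES, starts with 'pre' (count: 2)
  'walk' -> no (count: 2)
  'unfair' -> no (count: 2)
  'dog' -> no (count: 2)
  'run' -> no (count: 2)
  'cat' -> no (count: 2)
  'redo' -> no (count: 2)
Total with prefix 'pre': 2

2


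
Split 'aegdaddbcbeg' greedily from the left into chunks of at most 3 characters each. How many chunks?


'aegdaddbcbeg' has 12 characters.
Chunking with max size 3:
  Chunk 1: 'aeg' (positions 0-2)
  Chunk 2: 'dad' (positions 3-5)
  Chunk 3: 'dbc' (positions 6-8)
  Chunk 4: 'beg' (positions 9-11)
Total chunks: ceil(12 / 3) = 4

4


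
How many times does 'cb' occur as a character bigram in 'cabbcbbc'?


Scanning 'cabbcbbc' for bigram 'cb':
  Position 0: 'ca' -> no
  Position 1: 'ab' -> no
  Position 2: 'bb' -> no
  Position 3: 'bc' -> no
  Position 4: 'cb' -> MATCH
  Position 5: 'bb' -> no
  Position 6: 'bc' -> no
Total matches: 1

1


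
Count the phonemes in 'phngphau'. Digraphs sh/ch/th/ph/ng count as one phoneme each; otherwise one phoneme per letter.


Parsing 'phngphau' greedily, digraphs first:
  'ph' -> digraph (1 consonant phoneme) (phonemes so far: 1)
  'ng' -> digraph (1 consonant phoneme) (phonemes so far: 2)
  'ph' -> digraph (1 consonant phoneme) (phonemes so far: 3)
  'a' -> vowel phoneme (phonemes so far: 4)
  'u' -> vowel phoneme (phonemes so far: 5)
Total phonemes: 5

5


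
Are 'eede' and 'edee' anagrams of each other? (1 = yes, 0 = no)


Sort characters of 'eede': 'deee'
Sort characters of 'edee': 'deee'
Sorted forms match -> they ARE anagrams
Result: 1

1


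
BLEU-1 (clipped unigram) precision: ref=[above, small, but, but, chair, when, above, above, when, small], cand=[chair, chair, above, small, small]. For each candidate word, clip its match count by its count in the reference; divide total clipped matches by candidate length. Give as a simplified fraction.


Reference word counts: {'above': 3, 'but': 2, 'chair': 1, 'small': 2, 'when': 2}
Checking each candidate word (with clipping):
  'chair' -> in reference (ref count 1, used 1/1) -> match (matches: 1)
  'chair' -> ref count 1 already used up (1/1) -> clipped, no match (matches: 1)
  'above' -> in reference (ref count 3, used 1/3) -> match (matches: 2)
  'small' -> in reference (ref count 2, used 1/2) -> match (matches: 3)
  'small' -> in reference (ref count 2, used 2/2) -> match (matches: 4)
Clipped matches: 4, Candidate length: 5
Precision = 4/5

4/5


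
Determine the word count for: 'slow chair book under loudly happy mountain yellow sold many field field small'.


Counting words by splitting on spaces:
  Word 1: 'slow'
  Word 2: 'chair'
  Word 3: 'book'
  Word 4: 'under'
  Word 5: 'loudly'
  Word 6: 'happy'
  Word 7: 'mountain'
  Word 8: 'yellow'
  Word 9: 'sold'
  Word 10: 'many'
  Word 11: 'field'
  Word 12: 'field'
  Word 13: 'small'
Total words: 13

13


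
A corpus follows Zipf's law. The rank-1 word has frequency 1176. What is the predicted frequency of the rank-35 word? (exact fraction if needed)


Zipf's law: freq(rank) = f1 / rank
f1 = 1176, rank = 35
freq = 1176 / 35
GCD(1176, 35) = 7
Simplified: 168/5

168/5
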